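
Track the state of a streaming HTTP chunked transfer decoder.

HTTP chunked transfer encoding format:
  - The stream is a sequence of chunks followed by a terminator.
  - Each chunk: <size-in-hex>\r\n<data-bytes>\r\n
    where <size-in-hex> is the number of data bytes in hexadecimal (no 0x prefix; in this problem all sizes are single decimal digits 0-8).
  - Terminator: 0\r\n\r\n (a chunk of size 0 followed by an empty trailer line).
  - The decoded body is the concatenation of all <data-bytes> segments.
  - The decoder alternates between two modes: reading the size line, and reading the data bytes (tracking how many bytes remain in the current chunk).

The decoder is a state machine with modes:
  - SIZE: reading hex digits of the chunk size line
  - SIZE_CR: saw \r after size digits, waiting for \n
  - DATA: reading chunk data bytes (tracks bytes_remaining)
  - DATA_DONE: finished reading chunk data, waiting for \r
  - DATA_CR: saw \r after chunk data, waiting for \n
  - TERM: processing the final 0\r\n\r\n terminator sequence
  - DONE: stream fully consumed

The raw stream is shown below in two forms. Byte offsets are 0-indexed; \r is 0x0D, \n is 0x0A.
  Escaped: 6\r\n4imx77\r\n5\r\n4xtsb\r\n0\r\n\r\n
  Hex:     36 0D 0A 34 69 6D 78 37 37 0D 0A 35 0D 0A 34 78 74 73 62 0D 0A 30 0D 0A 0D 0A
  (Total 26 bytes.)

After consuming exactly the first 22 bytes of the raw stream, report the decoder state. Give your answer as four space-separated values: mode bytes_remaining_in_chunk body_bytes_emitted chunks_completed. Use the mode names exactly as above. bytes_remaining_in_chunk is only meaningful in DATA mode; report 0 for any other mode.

Answer: SIZE 0 11 2

Derivation:
Byte 0 = '6': mode=SIZE remaining=0 emitted=0 chunks_done=0
Byte 1 = 0x0D: mode=SIZE_CR remaining=0 emitted=0 chunks_done=0
Byte 2 = 0x0A: mode=DATA remaining=6 emitted=0 chunks_done=0
Byte 3 = '4': mode=DATA remaining=5 emitted=1 chunks_done=0
Byte 4 = 'i': mode=DATA remaining=4 emitted=2 chunks_done=0
Byte 5 = 'm': mode=DATA remaining=3 emitted=3 chunks_done=0
Byte 6 = 'x': mode=DATA remaining=2 emitted=4 chunks_done=0
Byte 7 = '7': mode=DATA remaining=1 emitted=5 chunks_done=0
Byte 8 = '7': mode=DATA_DONE remaining=0 emitted=6 chunks_done=0
Byte 9 = 0x0D: mode=DATA_CR remaining=0 emitted=6 chunks_done=0
Byte 10 = 0x0A: mode=SIZE remaining=0 emitted=6 chunks_done=1
Byte 11 = '5': mode=SIZE remaining=0 emitted=6 chunks_done=1
Byte 12 = 0x0D: mode=SIZE_CR remaining=0 emitted=6 chunks_done=1
Byte 13 = 0x0A: mode=DATA remaining=5 emitted=6 chunks_done=1
Byte 14 = '4': mode=DATA remaining=4 emitted=7 chunks_done=1
Byte 15 = 'x': mode=DATA remaining=3 emitted=8 chunks_done=1
Byte 16 = 't': mode=DATA remaining=2 emitted=9 chunks_done=1
Byte 17 = 's': mode=DATA remaining=1 emitted=10 chunks_done=1
Byte 18 = 'b': mode=DATA_DONE remaining=0 emitted=11 chunks_done=1
Byte 19 = 0x0D: mode=DATA_CR remaining=0 emitted=11 chunks_done=1
Byte 20 = 0x0A: mode=SIZE remaining=0 emitted=11 chunks_done=2
Byte 21 = '0': mode=SIZE remaining=0 emitted=11 chunks_done=2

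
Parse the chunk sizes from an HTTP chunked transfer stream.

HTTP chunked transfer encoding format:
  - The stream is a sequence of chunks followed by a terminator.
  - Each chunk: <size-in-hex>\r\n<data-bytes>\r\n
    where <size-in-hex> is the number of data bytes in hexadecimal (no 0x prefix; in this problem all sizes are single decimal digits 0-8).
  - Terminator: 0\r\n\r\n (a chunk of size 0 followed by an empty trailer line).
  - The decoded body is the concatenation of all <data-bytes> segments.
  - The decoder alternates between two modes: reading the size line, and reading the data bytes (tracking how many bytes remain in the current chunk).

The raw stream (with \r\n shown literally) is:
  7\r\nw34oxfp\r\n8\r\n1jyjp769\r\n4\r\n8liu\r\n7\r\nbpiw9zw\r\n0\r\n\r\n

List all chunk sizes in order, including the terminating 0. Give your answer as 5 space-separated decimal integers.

Chunk 1: stream[0..1]='7' size=0x7=7, data at stream[3..10]='w34oxfp' -> body[0..7], body so far='w34oxfp'
Chunk 2: stream[12..13]='8' size=0x8=8, data at stream[15..23]='1jyjp769' -> body[7..15], body so far='w34oxfp1jyjp769'
Chunk 3: stream[25..26]='4' size=0x4=4, data at stream[28..32]='8liu' -> body[15..19], body so far='w34oxfp1jyjp7698liu'
Chunk 4: stream[34..35]='7' size=0x7=7, data at stream[37..44]='bpiw9zw' -> body[19..26], body so far='w34oxfp1jyjp7698liubpiw9zw'
Chunk 5: stream[46..47]='0' size=0 (terminator). Final body='w34oxfp1jyjp7698liubpiw9zw' (26 bytes)

Answer: 7 8 4 7 0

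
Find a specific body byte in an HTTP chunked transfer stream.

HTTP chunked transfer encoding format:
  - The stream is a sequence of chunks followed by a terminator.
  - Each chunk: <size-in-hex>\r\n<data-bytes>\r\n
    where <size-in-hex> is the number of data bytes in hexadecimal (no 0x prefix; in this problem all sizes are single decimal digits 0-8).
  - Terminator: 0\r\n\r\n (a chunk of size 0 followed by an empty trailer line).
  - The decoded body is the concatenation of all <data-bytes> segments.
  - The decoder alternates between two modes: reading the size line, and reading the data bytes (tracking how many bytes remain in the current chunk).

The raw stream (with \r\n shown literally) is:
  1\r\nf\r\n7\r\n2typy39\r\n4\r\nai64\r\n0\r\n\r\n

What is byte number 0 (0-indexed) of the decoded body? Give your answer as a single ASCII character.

Answer: f

Derivation:
Chunk 1: stream[0..1]='1' size=0x1=1, data at stream[3..4]='f' -> body[0..1], body so far='f'
Chunk 2: stream[6..7]='7' size=0x7=7, data at stream[9..16]='2typy39' -> body[1..8], body so far='f2typy39'
Chunk 3: stream[18..19]='4' size=0x4=4, data at stream[21..25]='ai64' -> body[8..12], body so far='f2typy39ai64'
Chunk 4: stream[27..28]='0' size=0 (terminator). Final body='f2typy39ai64' (12 bytes)
Body byte 0 = 'f'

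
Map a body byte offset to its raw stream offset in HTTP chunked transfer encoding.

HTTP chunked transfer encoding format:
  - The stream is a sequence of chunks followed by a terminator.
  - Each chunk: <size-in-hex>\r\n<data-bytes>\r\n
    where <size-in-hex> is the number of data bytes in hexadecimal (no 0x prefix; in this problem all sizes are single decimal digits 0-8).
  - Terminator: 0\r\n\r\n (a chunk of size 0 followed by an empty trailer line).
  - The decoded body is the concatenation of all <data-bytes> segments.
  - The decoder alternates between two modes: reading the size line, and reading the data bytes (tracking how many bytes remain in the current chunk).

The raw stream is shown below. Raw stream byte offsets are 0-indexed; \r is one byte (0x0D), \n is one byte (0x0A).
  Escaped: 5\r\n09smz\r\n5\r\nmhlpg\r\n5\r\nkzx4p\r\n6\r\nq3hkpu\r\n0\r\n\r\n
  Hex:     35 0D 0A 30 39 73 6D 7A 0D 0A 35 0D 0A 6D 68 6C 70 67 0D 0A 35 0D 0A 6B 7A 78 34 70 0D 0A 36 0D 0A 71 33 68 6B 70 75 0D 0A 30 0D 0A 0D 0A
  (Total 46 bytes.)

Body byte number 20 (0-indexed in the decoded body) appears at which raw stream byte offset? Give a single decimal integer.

Answer: 38

Derivation:
Chunk 1: stream[0..1]='5' size=0x5=5, data at stream[3..8]='09smz' -> body[0..5], body so far='09smz'
Chunk 2: stream[10..11]='5' size=0x5=5, data at stream[13..18]='mhlpg' -> body[5..10], body so far='09smzmhlpg'
Chunk 3: stream[20..21]='5' size=0x5=5, data at stream[23..28]='kzx4p' -> body[10..15], body so far='09smzmhlpgkzx4p'
Chunk 4: stream[30..31]='6' size=0x6=6, data at stream[33..39]='q3hkpu' -> body[15..21], body so far='09smzmhlpgkzx4pq3hkpu'
Chunk 5: stream[41..42]='0' size=0 (terminator). Final body='09smzmhlpgkzx4pq3hkpu' (21 bytes)
Body byte 20 at stream offset 38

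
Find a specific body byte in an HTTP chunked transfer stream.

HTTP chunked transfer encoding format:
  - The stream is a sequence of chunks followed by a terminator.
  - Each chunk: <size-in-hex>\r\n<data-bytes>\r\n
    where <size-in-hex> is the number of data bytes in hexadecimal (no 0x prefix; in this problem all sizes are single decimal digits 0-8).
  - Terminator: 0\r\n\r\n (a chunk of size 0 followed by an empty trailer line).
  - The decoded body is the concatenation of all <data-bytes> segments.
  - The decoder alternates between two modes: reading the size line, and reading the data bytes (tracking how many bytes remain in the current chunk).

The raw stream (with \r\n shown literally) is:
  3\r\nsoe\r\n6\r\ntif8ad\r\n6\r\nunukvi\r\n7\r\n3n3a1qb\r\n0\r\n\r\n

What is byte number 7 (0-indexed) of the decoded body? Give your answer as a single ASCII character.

Chunk 1: stream[0..1]='3' size=0x3=3, data at stream[3..6]='soe' -> body[0..3], body so far='soe'
Chunk 2: stream[8..9]='6' size=0x6=6, data at stream[11..17]='tif8ad' -> body[3..9], body so far='soetif8ad'
Chunk 3: stream[19..20]='6' size=0x6=6, data at stream[22..28]='unukvi' -> body[9..15], body so far='soetif8adunukvi'
Chunk 4: stream[30..31]='7' size=0x7=7, data at stream[33..40]='3n3a1qb' -> body[15..22], body so far='soetif8adunukvi3n3a1qb'
Chunk 5: stream[42..43]='0' size=0 (terminator). Final body='soetif8adunukvi3n3a1qb' (22 bytes)
Body byte 7 = 'a'

Answer: a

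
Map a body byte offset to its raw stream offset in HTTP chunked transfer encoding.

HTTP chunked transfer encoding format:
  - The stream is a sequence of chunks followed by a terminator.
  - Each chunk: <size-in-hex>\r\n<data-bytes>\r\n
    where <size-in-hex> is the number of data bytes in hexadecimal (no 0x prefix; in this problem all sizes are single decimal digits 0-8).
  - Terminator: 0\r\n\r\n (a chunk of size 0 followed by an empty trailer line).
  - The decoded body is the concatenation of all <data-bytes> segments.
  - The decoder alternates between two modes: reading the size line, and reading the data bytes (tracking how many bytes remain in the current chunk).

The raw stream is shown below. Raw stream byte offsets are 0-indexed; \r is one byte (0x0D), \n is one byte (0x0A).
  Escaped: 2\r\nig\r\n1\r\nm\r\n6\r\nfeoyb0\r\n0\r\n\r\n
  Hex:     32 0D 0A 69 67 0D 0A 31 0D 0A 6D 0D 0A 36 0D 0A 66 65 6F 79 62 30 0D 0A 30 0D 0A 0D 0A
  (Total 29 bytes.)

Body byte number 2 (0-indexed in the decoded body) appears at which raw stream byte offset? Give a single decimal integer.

Chunk 1: stream[0..1]='2' size=0x2=2, data at stream[3..5]='ig' -> body[0..2], body so far='ig'
Chunk 2: stream[7..8]='1' size=0x1=1, data at stream[10..11]='m' -> body[2..3], body so far='igm'
Chunk 3: stream[13..14]='6' size=0x6=6, data at stream[16..22]='feoyb0' -> body[3..9], body so far='igmfeoyb0'
Chunk 4: stream[24..25]='0' size=0 (terminator). Final body='igmfeoyb0' (9 bytes)
Body byte 2 at stream offset 10

Answer: 10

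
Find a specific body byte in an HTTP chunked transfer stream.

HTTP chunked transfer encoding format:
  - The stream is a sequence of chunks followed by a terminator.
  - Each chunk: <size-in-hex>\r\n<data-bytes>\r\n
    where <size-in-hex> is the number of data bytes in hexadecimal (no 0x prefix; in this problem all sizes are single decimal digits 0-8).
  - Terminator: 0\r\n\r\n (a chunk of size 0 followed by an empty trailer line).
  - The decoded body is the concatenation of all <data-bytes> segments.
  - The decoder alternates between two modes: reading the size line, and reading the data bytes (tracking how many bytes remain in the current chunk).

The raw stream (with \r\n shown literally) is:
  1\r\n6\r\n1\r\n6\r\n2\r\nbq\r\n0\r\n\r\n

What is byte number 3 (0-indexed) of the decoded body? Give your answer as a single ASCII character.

Chunk 1: stream[0..1]='1' size=0x1=1, data at stream[3..4]='6' -> body[0..1], body so far='6'
Chunk 2: stream[6..7]='1' size=0x1=1, data at stream[9..10]='6' -> body[1..2], body so far='66'
Chunk 3: stream[12..13]='2' size=0x2=2, data at stream[15..17]='bq' -> body[2..4], body so far='66bq'
Chunk 4: stream[19..20]='0' size=0 (terminator). Final body='66bq' (4 bytes)
Body byte 3 = 'q'

Answer: q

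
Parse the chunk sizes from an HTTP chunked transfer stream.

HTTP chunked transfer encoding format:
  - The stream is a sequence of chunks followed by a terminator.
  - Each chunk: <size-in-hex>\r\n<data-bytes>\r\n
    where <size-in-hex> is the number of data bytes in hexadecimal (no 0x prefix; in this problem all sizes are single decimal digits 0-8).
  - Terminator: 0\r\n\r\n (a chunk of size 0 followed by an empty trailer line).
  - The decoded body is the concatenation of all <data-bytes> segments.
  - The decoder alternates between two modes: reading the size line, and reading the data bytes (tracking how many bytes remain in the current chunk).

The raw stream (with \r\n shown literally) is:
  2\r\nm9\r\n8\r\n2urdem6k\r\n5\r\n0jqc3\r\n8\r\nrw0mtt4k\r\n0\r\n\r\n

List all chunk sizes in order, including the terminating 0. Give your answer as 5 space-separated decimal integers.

Chunk 1: stream[0..1]='2' size=0x2=2, data at stream[3..5]='m9' -> body[0..2], body so far='m9'
Chunk 2: stream[7..8]='8' size=0x8=8, data at stream[10..18]='2urdem6k' -> body[2..10], body so far='m92urdem6k'
Chunk 3: stream[20..21]='5' size=0x5=5, data at stream[23..28]='0jqc3' -> body[10..15], body so far='m92urdem6k0jqc3'
Chunk 4: stream[30..31]='8' size=0x8=8, data at stream[33..41]='rw0mtt4k' -> body[15..23], body so far='m92urdem6k0jqc3rw0mtt4k'
Chunk 5: stream[43..44]='0' size=0 (terminator). Final body='m92urdem6k0jqc3rw0mtt4k' (23 bytes)

Answer: 2 8 5 8 0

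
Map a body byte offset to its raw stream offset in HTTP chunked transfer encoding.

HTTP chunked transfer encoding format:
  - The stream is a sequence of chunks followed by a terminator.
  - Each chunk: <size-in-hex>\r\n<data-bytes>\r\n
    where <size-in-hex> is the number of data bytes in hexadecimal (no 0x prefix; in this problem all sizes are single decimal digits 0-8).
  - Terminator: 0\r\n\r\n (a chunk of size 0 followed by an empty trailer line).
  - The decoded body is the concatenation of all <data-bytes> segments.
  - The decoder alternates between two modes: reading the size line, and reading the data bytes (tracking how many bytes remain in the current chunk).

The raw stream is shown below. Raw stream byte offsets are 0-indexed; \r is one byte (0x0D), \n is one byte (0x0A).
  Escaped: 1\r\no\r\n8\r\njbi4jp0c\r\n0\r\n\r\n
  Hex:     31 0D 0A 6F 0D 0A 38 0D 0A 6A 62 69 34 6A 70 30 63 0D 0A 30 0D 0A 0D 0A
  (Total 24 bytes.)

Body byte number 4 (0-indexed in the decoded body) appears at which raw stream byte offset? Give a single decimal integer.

Chunk 1: stream[0..1]='1' size=0x1=1, data at stream[3..4]='o' -> body[0..1], body so far='o'
Chunk 2: stream[6..7]='8' size=0x8=8, data at stream[9..17]='jbi4jp0c' -> body[1..9], body so far='ojbi4jp0c'
Chunk 3: stream[19..20]='0' size=0 (terminator). Final body='ojbi4jp0c' (9 bytes)
Body byte 4 at stream offset 12

Answer: 12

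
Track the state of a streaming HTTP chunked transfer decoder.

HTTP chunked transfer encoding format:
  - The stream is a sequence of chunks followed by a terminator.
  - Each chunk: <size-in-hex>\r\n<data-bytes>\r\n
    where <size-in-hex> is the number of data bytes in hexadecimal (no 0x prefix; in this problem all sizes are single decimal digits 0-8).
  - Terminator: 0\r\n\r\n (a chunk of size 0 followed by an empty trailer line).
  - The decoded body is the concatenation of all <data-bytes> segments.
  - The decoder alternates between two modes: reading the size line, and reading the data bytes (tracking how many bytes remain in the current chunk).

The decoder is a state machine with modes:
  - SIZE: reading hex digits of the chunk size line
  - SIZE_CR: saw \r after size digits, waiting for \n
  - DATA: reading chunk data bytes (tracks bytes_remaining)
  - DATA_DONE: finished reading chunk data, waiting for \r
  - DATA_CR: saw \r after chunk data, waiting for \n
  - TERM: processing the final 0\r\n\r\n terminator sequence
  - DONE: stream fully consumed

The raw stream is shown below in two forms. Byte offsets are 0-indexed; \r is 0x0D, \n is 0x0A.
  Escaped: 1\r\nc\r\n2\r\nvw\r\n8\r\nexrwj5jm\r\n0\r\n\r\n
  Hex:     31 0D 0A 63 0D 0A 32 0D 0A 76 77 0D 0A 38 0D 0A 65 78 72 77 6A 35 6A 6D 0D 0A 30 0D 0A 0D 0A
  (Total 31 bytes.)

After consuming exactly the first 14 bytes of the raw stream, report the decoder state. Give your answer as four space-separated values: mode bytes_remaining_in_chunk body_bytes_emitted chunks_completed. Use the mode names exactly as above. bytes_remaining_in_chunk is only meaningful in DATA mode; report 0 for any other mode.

Answer: SIZE 0 3 2

Derivation:
Byte 0 = '1': mode=SIZE remaining=0 emitted=0 chunks_done=0
Byte 1 = 0x0D: mode=SIZE_CR remaining=0 emitted=0 chunks_done=0
Byte 2 = 0x0A: mode=DATA remaining=1 emitted=0 chunks_done=0
Byte 3 = 'c': mode=DATA_DONE remaining=0 emitted=1 chunks_done=0
Byte 4 = 0x0D: mode=DATA_CR remaining=0 emitted=1 chunks_done=0
Byte 5 = 0x0A: mode=SIZE remaining=0 emitted=1 chunks_done=1
Byte 6 = '2': mode=SIZE remaining=0 emitted=1 chunks_done=1
Byte 7 = 0x0D: mode=SIZE_CR remaining=0 emitted=1 chunks_done=1
Byte 8 = 0x0A: mode=DATA remaining=2 emitted=1 chunks_done=1
Byte 9 = 'v': mode=DATA remaining=1 emitted=2 chunks_done=1
Byte 10 = 'w': mode=DATA_DONE remaining=0 emitted=3 chunks_done=1
Byte 11 = 0x0D: mode=DATA_CR remaining=0 emitted=3 chunks_done=1
Byte 12 = 0x0A: mode=SIZE remaining=0 emitted=3 chunks_done=2
Byte 13 = '8': mode=SIZE remaining=0 emitted=3 chunks_done=2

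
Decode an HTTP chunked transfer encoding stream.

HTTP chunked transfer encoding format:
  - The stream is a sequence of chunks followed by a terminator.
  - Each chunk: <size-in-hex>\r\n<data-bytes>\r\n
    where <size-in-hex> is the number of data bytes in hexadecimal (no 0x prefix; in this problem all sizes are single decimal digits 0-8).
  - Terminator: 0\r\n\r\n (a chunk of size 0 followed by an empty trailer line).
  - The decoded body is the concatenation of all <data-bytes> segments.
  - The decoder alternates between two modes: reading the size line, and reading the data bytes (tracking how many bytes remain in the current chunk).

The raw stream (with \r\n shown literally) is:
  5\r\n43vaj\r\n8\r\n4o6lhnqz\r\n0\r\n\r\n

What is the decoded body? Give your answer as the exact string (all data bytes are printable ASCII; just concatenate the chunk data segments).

Answer: 43vaj4o6lhnqz

Derivation:
Chunk 1: stream[0..1]='5' size=0x5=5, data at stream[3..8]='43vaj' -> body[0..5], body so far='43vaj'
Chunk 2: stream[10..11]='8' size=0x8=8, data at stream[13..21]='4o6lhnqz' -> body[5..13], body so far='43vaj4o6lhnqz'
Chunk 3: stream[23..24]='0' size=0 (terminator). Final body='43vaj4o6lhnqz' (13 bytes)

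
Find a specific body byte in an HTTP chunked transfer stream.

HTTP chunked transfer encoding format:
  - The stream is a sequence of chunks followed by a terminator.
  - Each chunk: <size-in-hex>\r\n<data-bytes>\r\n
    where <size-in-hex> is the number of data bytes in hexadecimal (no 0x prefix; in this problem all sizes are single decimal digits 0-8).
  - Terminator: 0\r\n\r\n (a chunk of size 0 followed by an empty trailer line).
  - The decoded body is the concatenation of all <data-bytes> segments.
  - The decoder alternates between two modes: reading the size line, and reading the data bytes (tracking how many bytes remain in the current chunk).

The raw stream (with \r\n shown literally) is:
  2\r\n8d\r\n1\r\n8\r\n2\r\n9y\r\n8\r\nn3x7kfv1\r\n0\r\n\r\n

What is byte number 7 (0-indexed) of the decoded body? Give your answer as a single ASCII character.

Chunk 1: stream[0..1]='2' size=0x2=2, data at stream[3..5]='8d' -> body[0..2], body so far='8d'
Chunk 2: stream[7..8]='1' size=0x1=1, data at stream[10..11]='8' -> body[2..3], body so far='8d8'
Chunk 3: stream[13..14]='2' size=0x2=2, data at stream[16..18]='9y' -> body[3..5], body so far='8d89y'
Chunk 4: stream[20..21]='8' size=0x8=8, data at stream[23..31]='n3x7kfv1' -> body[5..13], body so far='8d89yn3x7kfv1'
Chunk 5: stream[33..34]='0' size=0 (terminator). Final body='8d89yn3x7kfv1' (13 bytes)
Body byte 7 = 'x'

Answer: x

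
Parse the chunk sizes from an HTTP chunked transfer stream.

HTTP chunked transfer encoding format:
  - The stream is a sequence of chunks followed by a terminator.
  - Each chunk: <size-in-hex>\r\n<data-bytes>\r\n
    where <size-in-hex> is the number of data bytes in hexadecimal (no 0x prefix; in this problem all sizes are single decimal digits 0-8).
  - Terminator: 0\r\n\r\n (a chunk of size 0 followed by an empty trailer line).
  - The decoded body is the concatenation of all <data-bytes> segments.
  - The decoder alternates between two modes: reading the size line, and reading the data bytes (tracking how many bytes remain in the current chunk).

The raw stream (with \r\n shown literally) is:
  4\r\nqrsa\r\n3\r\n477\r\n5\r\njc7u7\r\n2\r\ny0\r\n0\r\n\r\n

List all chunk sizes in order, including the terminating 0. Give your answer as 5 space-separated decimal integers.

Answer: 4 3 5 2 0

Derivation:
Chunk 1: stream[0..1]='4' size=0x4=4, data at stream[3..7]='qrsa' -> body[0..4], body so far='qrsa'
Chunk 2: stream[9..10]='3' size=0x3=3, data at stream[12..15]='477' -> body[4..7], body so far='qrsa477'
Chunk 3: stream[17..18]='5' size=0x5=5, data at stream[20..25]='jc7u7' -> body[7..12], body so far='qrsa477jc7u7'
Chunk 4: stream[27..28]='2' size=0x2=2, data at stream[30..32]='y0' -> body[12..14], body so far='qrsa477jc7u7y0'
Chunk 5: stream[34..35]='0' size=0 (terminator). Final body='qrsa477jc7u7y0' (14 bytes)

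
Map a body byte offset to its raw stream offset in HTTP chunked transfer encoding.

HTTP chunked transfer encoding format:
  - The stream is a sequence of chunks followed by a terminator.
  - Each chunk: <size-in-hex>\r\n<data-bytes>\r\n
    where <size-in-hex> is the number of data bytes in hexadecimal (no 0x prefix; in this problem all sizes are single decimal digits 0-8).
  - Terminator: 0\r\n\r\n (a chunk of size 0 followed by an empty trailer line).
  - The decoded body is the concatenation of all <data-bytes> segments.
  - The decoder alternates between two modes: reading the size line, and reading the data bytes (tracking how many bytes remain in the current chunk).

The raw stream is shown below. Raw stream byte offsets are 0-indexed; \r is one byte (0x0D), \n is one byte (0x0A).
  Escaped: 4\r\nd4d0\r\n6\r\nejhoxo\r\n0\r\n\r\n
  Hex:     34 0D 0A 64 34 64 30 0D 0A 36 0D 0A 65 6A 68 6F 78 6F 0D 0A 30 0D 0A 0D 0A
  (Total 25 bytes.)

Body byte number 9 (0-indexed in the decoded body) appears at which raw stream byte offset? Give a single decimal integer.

Answer: 17

Derivation:
Chunk 1: stream[0..1]='4' size=0x4=4, data at stream[3..7]='d4d0' -> body[0..4], body so far='d4d0'
Chunk 2: stream[9..10]='6' size=0x6=6, data at stream[12..18]='ejhoxo' -> body[4..10], body so far='d4d0ejhoxo'
Chunk 3: stream[20..21]='0' size=0 (terminator). Final body='d4d0ejhoxo' (10 bytes)
Body byte 9 at stream offset 17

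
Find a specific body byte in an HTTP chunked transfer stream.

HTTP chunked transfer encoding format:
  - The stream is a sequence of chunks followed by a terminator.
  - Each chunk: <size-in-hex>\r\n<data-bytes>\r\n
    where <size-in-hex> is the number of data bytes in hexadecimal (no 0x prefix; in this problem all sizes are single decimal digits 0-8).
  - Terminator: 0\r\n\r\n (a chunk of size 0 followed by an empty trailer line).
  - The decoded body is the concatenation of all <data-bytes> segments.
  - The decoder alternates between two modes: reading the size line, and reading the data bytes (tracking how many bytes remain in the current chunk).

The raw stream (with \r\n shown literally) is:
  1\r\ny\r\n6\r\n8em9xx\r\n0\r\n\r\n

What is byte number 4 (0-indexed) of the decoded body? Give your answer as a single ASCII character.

Answer: 9

Derivation:
Chunk 1: stream[0..1]='1' size=0x1=1, data at stream[3..4]='y' -> body[0..1], body so far='y'
Chunk 2: stream[6..7]='6' size=0x6=6, data at stream[9..15]='8em9xx' -> body[1..7], body so far='y8em9xx'
Chunk 3: stream[17..18]='0' size=0 (terminator). Final body='y8em9xx' (7 bytes)
Body byte 4 = '9'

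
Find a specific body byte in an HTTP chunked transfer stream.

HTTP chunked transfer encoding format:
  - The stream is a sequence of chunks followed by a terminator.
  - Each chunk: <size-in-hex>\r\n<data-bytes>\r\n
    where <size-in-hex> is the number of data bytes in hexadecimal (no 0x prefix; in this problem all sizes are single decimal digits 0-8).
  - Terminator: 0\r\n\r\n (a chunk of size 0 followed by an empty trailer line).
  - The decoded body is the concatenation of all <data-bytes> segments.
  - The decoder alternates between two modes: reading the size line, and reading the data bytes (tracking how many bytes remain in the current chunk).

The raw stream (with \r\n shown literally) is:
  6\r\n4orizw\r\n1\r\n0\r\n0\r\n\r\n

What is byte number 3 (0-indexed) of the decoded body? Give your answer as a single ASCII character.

Chunk 1: stream[0..1]='6' size=0x6=6, data at stream[3..9]='4orizw' -> body[0..6], body so far='4orizw'
Chunk 2: stream[11..12]='1' size=0x1=1, data at stream[14..15]='0' -> body[6..7], body so far='4orizw0'
Chunk 3: stream[17..18]='0' size=0 (terminator). Final body='4orizw0' (7 bytes)
Body byte 3 = 'i'

Answer: i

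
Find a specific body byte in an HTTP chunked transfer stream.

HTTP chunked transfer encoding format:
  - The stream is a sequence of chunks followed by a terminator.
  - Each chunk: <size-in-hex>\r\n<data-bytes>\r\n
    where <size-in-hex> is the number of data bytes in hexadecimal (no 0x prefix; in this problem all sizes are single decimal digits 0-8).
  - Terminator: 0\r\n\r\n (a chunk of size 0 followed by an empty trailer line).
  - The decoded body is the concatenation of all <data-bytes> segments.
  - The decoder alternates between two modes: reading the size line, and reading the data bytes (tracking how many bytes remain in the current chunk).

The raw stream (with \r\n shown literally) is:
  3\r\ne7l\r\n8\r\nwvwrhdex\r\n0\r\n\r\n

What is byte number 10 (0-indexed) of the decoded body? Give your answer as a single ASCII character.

Chunk 1: stream[0..1]='3' size=0x3=3, data at stream[3..6]='e7l' -> body[0..3], body so far='e7l'
Chunk 2: stream[8..9]='8' size=0x8=8, data at stream[11..19]='wvwrhdex' -> body[3..11], body so far='e7lwvwrhdex'
Chunk 3: stream[21..22]='0' size=0 (terminator). Final body='e7lwvwrhdex' (11 bytes)
Body byte 10 = 'x'

Answer: x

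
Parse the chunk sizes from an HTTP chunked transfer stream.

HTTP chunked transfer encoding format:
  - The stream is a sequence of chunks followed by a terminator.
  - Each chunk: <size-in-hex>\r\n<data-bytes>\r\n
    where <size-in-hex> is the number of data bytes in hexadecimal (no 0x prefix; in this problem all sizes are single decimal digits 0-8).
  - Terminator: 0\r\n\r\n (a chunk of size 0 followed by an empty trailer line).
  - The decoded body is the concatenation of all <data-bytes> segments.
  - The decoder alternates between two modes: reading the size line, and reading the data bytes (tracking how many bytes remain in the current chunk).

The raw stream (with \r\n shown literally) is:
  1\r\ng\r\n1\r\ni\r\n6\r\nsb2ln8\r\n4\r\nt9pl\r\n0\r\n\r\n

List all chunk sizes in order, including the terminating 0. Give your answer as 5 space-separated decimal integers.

Chunk 1: stream[0..1]='1' size=0x1=1, data at stream[3..4]='g' -> body[0..1], body so far='g'
Chunk 2: stream[6..7]='1' size=0x1=1, data at stream[9..10]='i' -> body[1..2], body so far='gi'
Chunk 3: stream[12..13]='6' size=0x6=6, data at stream[15..21]='sb2ln8' -> body[2..8], body so far='gisb2ln8'
Chunk 4: stream[23..24]='4' size=0x4=4, data at stream[26..30]='t9pl' -> body[8..12], body so far='gisb2ln8t9pl'
Chunk 5: stream[32..33]='0' size=0 (terminator). Final body='gisb2ln8t9pl' (12 bytes)

Answer: 1 1 6 4 0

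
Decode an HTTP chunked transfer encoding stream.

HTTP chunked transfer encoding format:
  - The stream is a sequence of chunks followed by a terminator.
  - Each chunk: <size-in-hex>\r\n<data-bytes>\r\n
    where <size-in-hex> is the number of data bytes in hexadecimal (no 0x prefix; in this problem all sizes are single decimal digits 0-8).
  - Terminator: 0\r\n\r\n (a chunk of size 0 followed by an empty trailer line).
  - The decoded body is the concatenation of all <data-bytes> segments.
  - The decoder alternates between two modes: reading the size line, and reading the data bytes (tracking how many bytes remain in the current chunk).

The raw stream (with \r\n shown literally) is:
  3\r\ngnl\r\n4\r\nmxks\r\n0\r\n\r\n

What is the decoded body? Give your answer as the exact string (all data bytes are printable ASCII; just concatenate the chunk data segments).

Chunk 1: stream[0..1]='3' size=0x3=3, data at stream[3..6]='gnl' -> body[0..3], body so far='gnl'
Chunk 2: stream[8..9]='4' size=0x4=4, data at stream[11..15]='mxks' -> body[3..7], body so far='gnlmxks'
Chunk 3: stream[17..18]='0' size=0 (terminator). Final body='gnlmxks' (7 bytes)

Answer: gnlmxks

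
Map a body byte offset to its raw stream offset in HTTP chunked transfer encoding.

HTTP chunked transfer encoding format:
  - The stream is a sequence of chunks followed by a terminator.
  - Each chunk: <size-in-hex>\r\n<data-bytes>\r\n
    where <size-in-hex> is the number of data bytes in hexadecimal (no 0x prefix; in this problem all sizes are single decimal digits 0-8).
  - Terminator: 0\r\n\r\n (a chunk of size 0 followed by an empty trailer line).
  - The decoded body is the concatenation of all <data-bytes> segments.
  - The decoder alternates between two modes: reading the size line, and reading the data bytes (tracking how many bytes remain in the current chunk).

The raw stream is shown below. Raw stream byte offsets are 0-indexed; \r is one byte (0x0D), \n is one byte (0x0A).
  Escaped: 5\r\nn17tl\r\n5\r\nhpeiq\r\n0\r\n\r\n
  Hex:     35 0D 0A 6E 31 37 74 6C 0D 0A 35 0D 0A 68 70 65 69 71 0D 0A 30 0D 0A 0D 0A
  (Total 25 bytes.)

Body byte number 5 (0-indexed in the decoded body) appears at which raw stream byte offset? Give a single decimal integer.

Answer: 13

Derivation:
Chunk 1: stream[0..1]='5' size=0x5=5, data at stream[3..8]='n17tl' -> body[0..5], body so far='n17tl'
Chunk 2: stream[10..11]='5' size=0x5=5, data at stream[13..18]='hpeiq' -> body[5..10], body so far='n17tlhpeiq'
Chunk 3: stream[20..21]='0' size=0 (terminator). Final body='n17tlhpeiq' (10 bytes)
Body byte 5 at stream offset 13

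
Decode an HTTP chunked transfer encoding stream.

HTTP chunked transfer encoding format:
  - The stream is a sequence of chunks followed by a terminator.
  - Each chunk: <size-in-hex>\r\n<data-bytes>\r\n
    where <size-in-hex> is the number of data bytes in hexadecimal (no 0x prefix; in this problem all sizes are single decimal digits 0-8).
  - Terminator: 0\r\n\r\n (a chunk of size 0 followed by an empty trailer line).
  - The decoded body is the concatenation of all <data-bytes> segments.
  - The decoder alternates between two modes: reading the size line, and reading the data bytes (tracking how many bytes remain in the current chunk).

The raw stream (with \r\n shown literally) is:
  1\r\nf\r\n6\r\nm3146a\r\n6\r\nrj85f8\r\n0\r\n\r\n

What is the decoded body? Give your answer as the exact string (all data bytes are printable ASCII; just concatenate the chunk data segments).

Chunk 1: stream[0..1]='1' size=0x1=1, data at stream[3..4]='f' -> body[0..1], body so far='f'
Chunk 2: stream[6..7]='6' size=0x6=6, data at stream[9..15]='m3146a' -> body[1..7], body so far='fm3146a'
Chunk 3: stream[17..18]='6' size=0x6=6, data at stream[20..26]='rj85f8' -> body[7..13], body so far='fm3146arj85f8'
Chunk 4: stream[28..29]='0' size=0 (terminator). Final body='fm3146arj85f8' (13 bytes)

Answer: fm3146arj85f8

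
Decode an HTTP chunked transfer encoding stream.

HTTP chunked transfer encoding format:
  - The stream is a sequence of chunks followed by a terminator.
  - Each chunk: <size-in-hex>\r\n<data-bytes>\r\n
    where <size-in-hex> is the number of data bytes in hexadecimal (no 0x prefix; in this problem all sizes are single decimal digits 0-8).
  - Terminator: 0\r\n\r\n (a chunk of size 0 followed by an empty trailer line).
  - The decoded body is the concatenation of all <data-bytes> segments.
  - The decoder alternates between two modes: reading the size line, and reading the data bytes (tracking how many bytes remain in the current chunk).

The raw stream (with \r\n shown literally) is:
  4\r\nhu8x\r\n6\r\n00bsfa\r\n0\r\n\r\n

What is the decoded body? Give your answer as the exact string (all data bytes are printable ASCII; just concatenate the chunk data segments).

Chunk 1: stream[0..1]='4' size=0x4=4, data at stream[3..7]='hu8x' -> body[0..4], body so far='hu8x'
Chunk 2: stream[9..10]='6' size=0x6=6, data at stream[12..18]='00bsfa' -> body[4..10], body so far='hu8x00bsfa'
Chunk 3: stream[20..21]='0' size=0 (terminator). Final body='hu8x00bsfa' (10 bytes)

Answer: hu8x00bsfa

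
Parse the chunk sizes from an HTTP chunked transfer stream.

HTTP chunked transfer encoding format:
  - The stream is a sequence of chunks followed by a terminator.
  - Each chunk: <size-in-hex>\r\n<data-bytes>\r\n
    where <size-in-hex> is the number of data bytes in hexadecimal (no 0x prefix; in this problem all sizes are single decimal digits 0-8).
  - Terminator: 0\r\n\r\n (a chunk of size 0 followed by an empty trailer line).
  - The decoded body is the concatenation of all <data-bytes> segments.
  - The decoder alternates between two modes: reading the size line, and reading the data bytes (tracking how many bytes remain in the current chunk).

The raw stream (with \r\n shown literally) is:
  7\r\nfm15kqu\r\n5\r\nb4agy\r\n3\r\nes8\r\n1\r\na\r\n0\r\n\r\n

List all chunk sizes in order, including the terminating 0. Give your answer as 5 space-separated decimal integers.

Chunk 1: stream[0..1]='7' size=0x7=7, data at stream[3..10]='fm15kqu' -> body[0..7], body so far='fm15kqu'
Chunk 2: stream[12..13]='5' size=0x5=5, data at stream[15..20]='b4agy' -> body[7..12], body so far='fm15kqub4agy'
Chunk 3: stream[22..23]='3' size=0x3=3, data at stream[25..28]='es8' -> body[12..15], body so far='fm15kqub4agyes8'
Chunk 4: stream[30..31]='1' size=0x1=1, data at stream[33..34]='a' -> body[15..16], body so far='fm15kqub4agyes8a'
Chunk 5: stream[36..37]='0' size=0 (terminator). Final body='fm15kqub4agyes8a' (16 bytes)

Answer: 7 5 3 1 0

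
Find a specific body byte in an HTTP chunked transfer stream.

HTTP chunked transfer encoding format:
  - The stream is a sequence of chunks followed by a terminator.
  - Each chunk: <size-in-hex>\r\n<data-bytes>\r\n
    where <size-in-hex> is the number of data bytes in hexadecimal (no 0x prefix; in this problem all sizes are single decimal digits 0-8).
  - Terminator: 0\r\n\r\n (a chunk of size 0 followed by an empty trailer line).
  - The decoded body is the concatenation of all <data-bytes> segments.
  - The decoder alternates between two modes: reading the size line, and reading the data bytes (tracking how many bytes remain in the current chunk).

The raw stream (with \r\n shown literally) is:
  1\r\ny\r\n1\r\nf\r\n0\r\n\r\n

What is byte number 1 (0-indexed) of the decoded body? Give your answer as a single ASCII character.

Answer: f

Derivation:
Chunk 1: stream[0..1]='1' size=0x1=1, data at stream[3..4]='y' -> body[0..1], body so far='y'
Chunk 2: stream[6..7]='1' size=0x1=1, data at stream[9..10]='f' -> body[1..2], body so far='yf'
Chunk 3: stream[12..13]='0' size=0 (terminator). Final body='yf' (2 bytes)
Body byte 1 = 'f'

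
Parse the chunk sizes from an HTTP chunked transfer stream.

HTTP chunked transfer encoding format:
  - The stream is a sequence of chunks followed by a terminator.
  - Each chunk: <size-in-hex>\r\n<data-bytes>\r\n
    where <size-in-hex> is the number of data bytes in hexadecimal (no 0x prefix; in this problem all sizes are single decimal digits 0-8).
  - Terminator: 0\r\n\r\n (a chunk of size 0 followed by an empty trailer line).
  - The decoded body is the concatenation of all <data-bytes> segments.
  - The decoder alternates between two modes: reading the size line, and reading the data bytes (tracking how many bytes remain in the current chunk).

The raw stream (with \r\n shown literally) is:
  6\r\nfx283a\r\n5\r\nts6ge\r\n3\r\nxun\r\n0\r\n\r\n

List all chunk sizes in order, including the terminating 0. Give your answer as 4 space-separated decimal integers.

Chunk 1: stream[0..1]='6' size=0x6=6, data at stream[3..9]='fx283a' -> body[0..6], body so far='fx283a'
Chunk 2: stream[11..12]='5' size=0x5=5, data at stream[14..19]='ts6ge' -> body[6..11], body so far='fx283ats6ge'
Chunk 3: stream[21..22]='3' size=0x3=3, data at stream[24..27]='xun' -> body[11..14], body so far='fx283ats6gexun'
Chunk 4: stream[29..30]='0' size=0 (terminator). Final body='fx283ats6gexun' (14 bytes)

Answer: 6 5 3 0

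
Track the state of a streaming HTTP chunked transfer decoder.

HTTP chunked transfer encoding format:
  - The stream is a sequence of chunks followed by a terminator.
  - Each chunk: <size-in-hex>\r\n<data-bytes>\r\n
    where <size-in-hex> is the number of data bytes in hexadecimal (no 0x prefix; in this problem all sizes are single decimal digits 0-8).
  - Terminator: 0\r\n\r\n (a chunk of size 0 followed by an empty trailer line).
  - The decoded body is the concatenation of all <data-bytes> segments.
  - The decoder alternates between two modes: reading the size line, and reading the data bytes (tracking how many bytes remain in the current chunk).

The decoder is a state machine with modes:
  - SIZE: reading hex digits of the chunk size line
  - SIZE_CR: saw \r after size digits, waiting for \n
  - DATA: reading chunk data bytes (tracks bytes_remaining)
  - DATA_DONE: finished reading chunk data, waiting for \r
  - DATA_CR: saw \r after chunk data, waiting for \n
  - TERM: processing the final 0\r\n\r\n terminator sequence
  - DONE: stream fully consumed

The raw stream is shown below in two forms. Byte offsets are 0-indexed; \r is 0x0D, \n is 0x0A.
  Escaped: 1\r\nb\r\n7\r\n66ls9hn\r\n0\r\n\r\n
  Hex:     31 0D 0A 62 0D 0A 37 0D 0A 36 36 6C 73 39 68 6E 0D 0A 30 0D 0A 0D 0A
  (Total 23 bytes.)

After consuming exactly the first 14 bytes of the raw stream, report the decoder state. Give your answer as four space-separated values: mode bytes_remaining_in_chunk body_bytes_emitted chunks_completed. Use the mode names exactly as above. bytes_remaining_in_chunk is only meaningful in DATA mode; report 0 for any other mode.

Byte 0 = '1': mode=SIZE remaining=0 emitted=0 chunks_done=0
Byte 1 = 0x0D: mode=SIZE_CR remaining=0 emitted=0 chunks_done=0
Byte 2 = 0x0A: mode=DATA remaining=1 emitted=0 chunks_done=0
Byte 3 = 'b': mode=DATA_DONE remaining=0 emitted=1 chunks_done=0
Byte 4 = 0x0D: mode=DATA_CR remaining=0 emitted=1 chunks_done=0
Byte 5 = 0x0A: mode=SIZE remaining=0 emitted=1 chunks_done=1
Byte 6 = '7': mode=SIZE remaining=0 emitted=1 chunks_done=1
Byte 7 = 0x0D: mode=SIZE_CR remaining=0 emitted=1 chunks_done=1
Byte 8 = 0x0A: mode=DATA remaining=7 emitted=1 chunks_done=1
Byte 9 = '6': mode=DATA remaining=6 emitted=2 chunks_done=1
Byte 10 = '6': mode=DATA remaining=5 emitted=3 chunks_done=1
Byte 11 = 'l': mode=DATA remaining=4 emitted=4 chunks_done=1
Byte 12 = 's': mode=DATA remaining=3 emitted=5 chunks_done=1
Byte 13 = '9': mode=DATA remaining=2 emitted=6 chunks_done=1

Answer: DATA 2 6 1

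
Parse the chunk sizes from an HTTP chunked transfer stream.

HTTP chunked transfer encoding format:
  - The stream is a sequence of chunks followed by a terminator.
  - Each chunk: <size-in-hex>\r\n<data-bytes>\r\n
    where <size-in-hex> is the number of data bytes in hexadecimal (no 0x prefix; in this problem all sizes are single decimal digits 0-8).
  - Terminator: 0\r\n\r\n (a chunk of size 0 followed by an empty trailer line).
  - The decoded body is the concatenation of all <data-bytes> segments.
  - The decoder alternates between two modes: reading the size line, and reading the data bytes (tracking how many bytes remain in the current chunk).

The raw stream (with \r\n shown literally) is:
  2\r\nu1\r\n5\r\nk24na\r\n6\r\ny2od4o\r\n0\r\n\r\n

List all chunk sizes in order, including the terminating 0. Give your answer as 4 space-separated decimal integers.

Answer: 2 5 6 0

Derivation:
Chunk 1: stream[0..1]='2' size=0x2=2, data at stream[3..5]='u1' -> body[0..2], body so far='u1'
Chunk 2: stream[7..8]='5' size=0x5=5, data at stream[10..15]='k24na' -> body[2..7], body so far='u1k24na'
Chunk 3: stream[17..18]='6' size=0x6=6, data at stream[20..26]='y2od4o' -> body[7..13], body so far='u1k24nay2od4o'
Chunk 4: stream[28..29]='0' size=0 (terminator). Final body='u1k24nay2od4o' (13 bytes)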